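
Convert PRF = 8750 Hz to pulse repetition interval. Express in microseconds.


PRI = 1/8750 = 0.0001142857 s = 114.3 us

114.3 us


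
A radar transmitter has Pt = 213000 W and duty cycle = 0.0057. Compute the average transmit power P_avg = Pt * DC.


P_avg = 213000 * 0.0057 = 1214.1 W

1214.1 W


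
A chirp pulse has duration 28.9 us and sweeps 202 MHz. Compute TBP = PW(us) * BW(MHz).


TBP = 28.9 * 202 = 5837.8

5837.8


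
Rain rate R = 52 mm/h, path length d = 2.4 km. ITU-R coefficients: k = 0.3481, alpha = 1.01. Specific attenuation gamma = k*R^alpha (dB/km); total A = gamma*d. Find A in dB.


gamma = 0.3481 * 52^1.01 = 18.830741 dB/km
A = 18.830741 * 2.4 = 45.19 dB

45.19 dB


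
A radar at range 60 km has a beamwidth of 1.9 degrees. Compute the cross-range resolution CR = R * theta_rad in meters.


BW_rad = 0.033161256
CR = 60000 * 0.033161256 = 1989.7 m

1989.7 m


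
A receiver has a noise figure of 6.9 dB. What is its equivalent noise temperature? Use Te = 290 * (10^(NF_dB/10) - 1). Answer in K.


NF_lin = 10^(6.9/10) = 4.897788
Te = 290 * (4.897788 - 1) = 1130.4 K

1130.4 K


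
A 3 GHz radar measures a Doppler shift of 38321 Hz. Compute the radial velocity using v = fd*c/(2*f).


v = 38321 * 3e8 / (2 * 3000000000.0) = 1916.1 m/s

1916.1 m/s


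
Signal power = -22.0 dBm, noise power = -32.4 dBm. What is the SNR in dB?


SNR = -22.0 - (-32.4) = 10.4 dB

10.4 dB


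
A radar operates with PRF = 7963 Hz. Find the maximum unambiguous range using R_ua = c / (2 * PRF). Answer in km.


R_ua = 3e8 / (2 * 7963) = 18837.1 m = 18.8 km

18.8 km


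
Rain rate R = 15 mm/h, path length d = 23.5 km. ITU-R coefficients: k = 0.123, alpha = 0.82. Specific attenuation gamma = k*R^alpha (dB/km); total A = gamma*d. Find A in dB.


gamma = 0.123 * 15^0.82 = 1.133183 dB/km
A = 1.133183 * 23.5 = 26.63 dB

26.63 dB


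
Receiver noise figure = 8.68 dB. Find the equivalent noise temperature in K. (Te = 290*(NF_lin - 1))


NF_lin = 10^(8.68/10) = 7.379042
Te = 290 * (7.379042 - 1) = 1849.9 K

1849.9 K


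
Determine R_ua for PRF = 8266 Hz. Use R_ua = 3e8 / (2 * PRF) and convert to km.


R_ua = 3e8 / (2 * 8266) = 18146.6 m = 18.1 km

18.1 km


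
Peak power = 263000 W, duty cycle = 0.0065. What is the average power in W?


P_avg = 263000 * 0.0065 = 1709.5 W

1709.5 W


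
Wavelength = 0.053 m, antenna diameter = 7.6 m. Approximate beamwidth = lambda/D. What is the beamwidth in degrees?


BW_rad = 0.053 / 7.6 = 0.006974
BW_deg = 0.4 degrees

0.4 degrees


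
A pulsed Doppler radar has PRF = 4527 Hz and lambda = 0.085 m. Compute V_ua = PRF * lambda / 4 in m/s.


V_ua = 4527 * 0.085 / 4 = 96.2 m/s

96.2 m/s


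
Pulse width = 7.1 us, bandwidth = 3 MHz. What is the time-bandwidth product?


TBP = 7.1 * 3 = 21.3

21.3


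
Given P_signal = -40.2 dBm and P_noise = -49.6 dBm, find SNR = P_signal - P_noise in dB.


SNR = -40.2 - (-49.6) = 9.4 dB

9.4 dB


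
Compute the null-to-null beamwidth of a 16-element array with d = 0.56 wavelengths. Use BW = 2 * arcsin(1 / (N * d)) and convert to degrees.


1/(N*d) = 1/(16*0.56) = 0.111607
BW = 2*arcsin(0.111607) = 12.8 degrees

12.8 degrees


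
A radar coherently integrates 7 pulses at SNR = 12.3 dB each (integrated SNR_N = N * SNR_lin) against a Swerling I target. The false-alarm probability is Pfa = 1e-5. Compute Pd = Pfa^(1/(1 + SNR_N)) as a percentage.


SNR_lin = 10^(12.3/10) = 16.98244
SNR_N = 7 * 16.98244 = 118.87708
1/(1 + SNR_N) = 1/119.87708 = 0.0083419
Pd = (1e-5)^0.0083419 = 0.90843
Pd = 90.8%

90.8%


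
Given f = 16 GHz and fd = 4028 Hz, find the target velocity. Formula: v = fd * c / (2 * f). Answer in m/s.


v = 4028 * 3e8 / (2 * 16000000000.0) = 37.8 m/s

37.8 m/s


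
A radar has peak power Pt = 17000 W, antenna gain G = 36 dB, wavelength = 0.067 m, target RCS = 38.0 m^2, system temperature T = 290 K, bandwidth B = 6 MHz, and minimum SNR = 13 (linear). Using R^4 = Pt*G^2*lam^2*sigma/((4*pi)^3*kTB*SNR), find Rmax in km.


G_lin = 10^(36/10) = 3981.071706
R^4 = 17000 * 3981.071706^2 * 0.067^2 * 38.0 / ((4*pi)^3 * 1.38e-23 * 290 * 6000000.0 * 13)
R^4 = 7.41961e19 m^4
R_max = (7.41961e19)^(1/4) = 92810.1 m = 92.8 km

92.8 km


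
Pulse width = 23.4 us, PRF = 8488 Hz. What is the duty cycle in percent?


DC = 23.4e-6 * 8488 * 100 = 19.86%

19.86%


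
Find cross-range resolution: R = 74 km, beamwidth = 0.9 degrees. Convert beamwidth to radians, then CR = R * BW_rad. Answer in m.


BW_rad = 0.015707963
CR = 74000 * 0.015707963 = 1162.4 m

1162.4 m


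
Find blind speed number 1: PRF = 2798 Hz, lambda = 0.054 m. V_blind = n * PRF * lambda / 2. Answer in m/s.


V_blind = 1 * 2798 * 0.054 / 2 = 75.5 m/s

75.5 m/s


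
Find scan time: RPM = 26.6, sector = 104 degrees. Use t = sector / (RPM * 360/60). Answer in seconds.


t = 104 / (26.6 * 360) * 60 = 0.65 s

0.65 s


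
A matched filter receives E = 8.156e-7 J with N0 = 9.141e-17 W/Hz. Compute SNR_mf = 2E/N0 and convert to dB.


SNR_lin = 2 * 8.156e-7 / 9.141e-17 = 1.784e10
SNR_dB = 10*log10(1.784e10) = 102.5 dB

102.5 dB


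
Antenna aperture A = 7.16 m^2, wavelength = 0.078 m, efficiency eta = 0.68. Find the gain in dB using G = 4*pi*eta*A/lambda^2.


G_linear = 4*pi*0.68*7.16/0.078^2 = 10056.4
G_dB = 10*log10(10056.4) = 40.0 dB

40.0 dB


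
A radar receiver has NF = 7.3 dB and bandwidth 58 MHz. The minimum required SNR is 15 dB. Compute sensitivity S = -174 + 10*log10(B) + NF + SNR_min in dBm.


10*log10(58000000.0) = 77.63
S = -174 + 77.63 + 7.3 + 15 = -74.1 dBm

-74.1 dBm


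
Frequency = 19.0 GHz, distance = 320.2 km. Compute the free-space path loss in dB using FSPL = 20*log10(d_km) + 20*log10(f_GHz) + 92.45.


20*log10(320.2) = 50.11
20*log10(19.0) = 25.58
FSPL = 168.1 dB

168.1 dB


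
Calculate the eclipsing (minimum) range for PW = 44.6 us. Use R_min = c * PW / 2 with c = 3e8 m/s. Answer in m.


R_min = 3e8 * 44.6e-6 / 2 = 6690.0 m

6690.0 m


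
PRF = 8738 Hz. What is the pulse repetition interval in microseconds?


PRI = 1/8738 = 0.0001144427 s = 114.4 us

114.4 us


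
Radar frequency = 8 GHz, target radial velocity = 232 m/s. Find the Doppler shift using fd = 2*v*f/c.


fd = 2 * 232 * 8000000000.0 / 3e8 = 12373.3 Hz

12373.3 Hz


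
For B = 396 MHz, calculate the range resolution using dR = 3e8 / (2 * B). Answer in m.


dR = 3e8 / (2 * 396000000.0) = 0.38 m

0.38 m


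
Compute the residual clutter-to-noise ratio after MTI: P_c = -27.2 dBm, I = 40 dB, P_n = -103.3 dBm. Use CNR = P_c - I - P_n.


CNR = -27.2 - 40 - (-103.3) = 36.1 dB

36.1 dB


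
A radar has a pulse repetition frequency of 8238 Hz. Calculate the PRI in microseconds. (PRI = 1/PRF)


PRI = 1/8238 = 0.0001213887 s = 121.4 us

121.4 us


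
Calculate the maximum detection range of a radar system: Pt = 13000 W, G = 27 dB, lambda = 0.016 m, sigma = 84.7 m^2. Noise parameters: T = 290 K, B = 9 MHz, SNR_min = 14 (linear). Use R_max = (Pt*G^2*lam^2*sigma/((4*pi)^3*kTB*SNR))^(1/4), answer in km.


G_lin = 10^(27/10) = 501.187234
R^4 = 13000 * 501.187234^2 * 0.016^2 * 84.7 / ((4*pi)^3 * 1.38e-23 * 290 * 9000000.0 * 14)
R^4 = 7.07603e16 m^4
R_max = (7.07603e16)^(1/4) = 16309.8 m = 16.3 km

16.3 km


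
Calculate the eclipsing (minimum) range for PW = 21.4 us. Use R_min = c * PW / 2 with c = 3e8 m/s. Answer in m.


R_min = 3e8 * 21.4e-6 / 2 = 3210.0 m

3210.0 m


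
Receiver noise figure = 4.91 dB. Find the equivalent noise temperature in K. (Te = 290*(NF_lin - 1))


NF_lin = 10^(4.91/10) = 3.097419
Te = 290 * (3.097419 - 1) = 608.3 K

608.3 K


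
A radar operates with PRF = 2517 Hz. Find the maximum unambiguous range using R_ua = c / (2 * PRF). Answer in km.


R_ua = 3e8 / (2 * 2517) = 59594.8 m = 59.6 km

59.6 km


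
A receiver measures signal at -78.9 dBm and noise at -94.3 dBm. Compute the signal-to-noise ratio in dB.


SNR = -78.9 - (-94.3) = 15.4 dB

15.4 dB


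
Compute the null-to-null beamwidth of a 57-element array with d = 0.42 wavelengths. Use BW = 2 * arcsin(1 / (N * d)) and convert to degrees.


1/(N*d) = 1/(57*0.42) = 0.041771
BW = 2*arcsin(0.041771) = 4.8 degrees

4.8 degrees


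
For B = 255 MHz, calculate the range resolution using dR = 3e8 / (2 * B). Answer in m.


dR = 3e8 / (2 * 255000000.0) = 0.59 m

0.59 m


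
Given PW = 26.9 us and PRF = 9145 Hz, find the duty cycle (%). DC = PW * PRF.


DC = 26.9e-6 * 9145 * 100 = 24.6%

24.6%


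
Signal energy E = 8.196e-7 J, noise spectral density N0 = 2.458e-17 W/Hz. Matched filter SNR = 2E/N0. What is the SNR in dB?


SNR_lin = 2 * 8.196e-7 / 2.458e-17 = 6.669e10
SNR_dB = 10*log10(6.669e10) = 108.2 dB

108.2 dB


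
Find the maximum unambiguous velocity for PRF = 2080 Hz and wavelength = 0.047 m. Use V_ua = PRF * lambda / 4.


V_ua = 2080 * 0.047 / 4 = 24.4 m/s

24.4 m/s


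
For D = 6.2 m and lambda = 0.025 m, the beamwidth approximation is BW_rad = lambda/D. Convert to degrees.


BW_rad = 0.025 / 6.2 = 0.004032
BW_deg = 0.23 degrees

0.23 degrees


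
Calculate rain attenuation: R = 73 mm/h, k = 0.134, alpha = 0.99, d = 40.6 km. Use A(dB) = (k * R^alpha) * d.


gamma = 0.134 * 73^0.99 = 9.371183 dB/km
A = 9.371183 * 40.6 = 380.47 dB

380.47 dB


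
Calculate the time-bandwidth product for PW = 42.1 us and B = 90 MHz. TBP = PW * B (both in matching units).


TBP = 42.1 * 90 = 3789.0

3789.0


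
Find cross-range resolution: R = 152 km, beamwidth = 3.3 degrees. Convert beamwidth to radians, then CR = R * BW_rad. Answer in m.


BW_rad = 0.057595865
CR = 152000 * 0.057595865 = 8754.6 m

8754.6 m


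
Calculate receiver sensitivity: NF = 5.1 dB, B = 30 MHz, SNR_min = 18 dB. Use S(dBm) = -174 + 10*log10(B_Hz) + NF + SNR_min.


10*log10(30000000.0) = 74.77
S = -174 + 74.77 + 5.1 + 18 = -76.1 dBm

-76.1 dBm


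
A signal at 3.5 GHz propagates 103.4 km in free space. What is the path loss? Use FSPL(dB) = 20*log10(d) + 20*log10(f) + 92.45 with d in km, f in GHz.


20*log10(103.4) = 40.29
20*log10(3.5) = 10.88
FSPL = 143.6 dB

143.6 dB


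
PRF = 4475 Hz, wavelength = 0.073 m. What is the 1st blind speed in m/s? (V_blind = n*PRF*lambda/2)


V_blind = 1 * 4475 * 0.073 / 2 = 163.3 m/s

163.3 m/s


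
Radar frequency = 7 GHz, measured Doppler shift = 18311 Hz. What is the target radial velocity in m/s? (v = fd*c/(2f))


v = 18311 * 3e8 / (2 * 7000000000.0) = 392.4 m/s

392.4 m/s


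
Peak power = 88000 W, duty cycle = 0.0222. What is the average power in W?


P_avg = 88000 * 0.0222 = 1953.6 W

1953.6 W


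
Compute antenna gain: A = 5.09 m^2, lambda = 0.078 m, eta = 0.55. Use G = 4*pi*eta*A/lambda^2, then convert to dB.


G_linear = 4*pi*0.55*5.09/0.078^2 = 5782.31
G_dB = 10*log10(5782.31) = 37.6 dB

37.6 dB


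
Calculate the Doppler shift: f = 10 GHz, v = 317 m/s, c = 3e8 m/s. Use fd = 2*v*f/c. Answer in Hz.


fd = 2 * 317 * 10000000000.0 / 3e8 = 21133.3 Hz

21133.3 Hz


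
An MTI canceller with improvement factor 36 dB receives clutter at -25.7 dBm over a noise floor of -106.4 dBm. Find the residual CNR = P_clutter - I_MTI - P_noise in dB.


CNR = -25.7 - 36 - (-106.4) = 44.7 dB

44.7 dB


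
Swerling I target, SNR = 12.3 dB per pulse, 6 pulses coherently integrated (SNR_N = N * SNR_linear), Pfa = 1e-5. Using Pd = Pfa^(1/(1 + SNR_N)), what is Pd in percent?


SNR_lin = 10^(12.3/10) = 16.98244
SNR_N = 6 * 16.98244 = 101.89464
1/(1 + SNR_N) = 1/102.89464 = 0.0097187
Pd = (1e-5)^0.0097187 = 0.89414
Pd = 89.4%

89.4%


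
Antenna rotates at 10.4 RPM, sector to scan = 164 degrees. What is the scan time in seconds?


t = 164 / (10.4 * 360) * 60 = 2.63 s

2.63 s


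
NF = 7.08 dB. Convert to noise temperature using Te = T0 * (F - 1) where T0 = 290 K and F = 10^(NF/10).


NF_lin = 10^(7.08/10) = 5.10505
Te = 290 * (5.10505 - 1) = 1190.5 K

1190.5 K


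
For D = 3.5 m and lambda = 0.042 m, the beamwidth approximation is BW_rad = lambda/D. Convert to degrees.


BW_rad = 0.042 / 3.5 = 0.012
BW_deg = 0.69 degrees

0.69 degrees


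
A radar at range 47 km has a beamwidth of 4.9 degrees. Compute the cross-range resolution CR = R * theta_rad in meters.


BW_rad = 0.085521133
CR = 47000 * 0.085521133 = 4019.5 m

4019.5 m


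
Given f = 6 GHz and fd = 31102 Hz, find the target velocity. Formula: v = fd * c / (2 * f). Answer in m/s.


v = 31102 * 3e8 / (2 * 6000000000.0) = 777.6 m/s

777.6 m/s


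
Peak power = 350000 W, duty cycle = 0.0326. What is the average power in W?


P_avg = 350000 * 0.0326 = 11410.0 W

11410.0 W


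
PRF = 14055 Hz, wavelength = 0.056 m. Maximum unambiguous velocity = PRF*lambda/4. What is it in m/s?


V_ua = 14055 * 0.056 / 4 = 196.8 m/s

196.8 m/s


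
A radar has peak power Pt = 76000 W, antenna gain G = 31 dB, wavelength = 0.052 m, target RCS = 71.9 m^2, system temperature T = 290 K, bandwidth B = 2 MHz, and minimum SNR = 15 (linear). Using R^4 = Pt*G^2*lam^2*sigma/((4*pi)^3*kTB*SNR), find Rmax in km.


G_lin = 10^(31/10) = 1258.925412
R^4 = 76000 * 1258.925412^2 * 0.052^2 * 71.9 / ((4*pi)^3 * 1.38e-23 * 290 * 2000000.0 * 15)
R^4 = 9.82927e19 m^4
R_max = (9.82927e19)^(1/4) = 99570.4 m = 99.6 km

99.6 km


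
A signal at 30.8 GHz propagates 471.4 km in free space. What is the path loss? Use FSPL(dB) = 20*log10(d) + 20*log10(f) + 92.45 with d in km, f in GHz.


20*log10(471.4) = 53.47
20*log10(30.8) = 29.77
FSPL = 175.7 dB

175.7 dB


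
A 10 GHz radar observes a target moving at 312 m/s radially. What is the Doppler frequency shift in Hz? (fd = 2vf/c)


fd = 2 * 312 * 10000000000.0 / 3e8 = 20800.0 Hz

20800.0 Hz


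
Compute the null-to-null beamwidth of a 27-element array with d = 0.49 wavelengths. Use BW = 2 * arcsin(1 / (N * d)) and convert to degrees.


1/(N*d) = 1/(27*0.49) = 0.075586
BW = 2*arcsin(0.075586) = 8.7 degrees

8.7 degrees


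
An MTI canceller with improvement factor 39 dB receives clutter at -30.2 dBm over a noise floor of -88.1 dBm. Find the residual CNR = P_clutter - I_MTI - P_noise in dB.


CNR = -30.2 - 39 - (-88.1) = 18.9 dB

18.9 dB


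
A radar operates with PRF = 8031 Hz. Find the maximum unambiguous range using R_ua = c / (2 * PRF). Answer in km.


R_ua = 3e8 / (2 * 8031) = 18677.6 m = 18.7 km

18.7 km


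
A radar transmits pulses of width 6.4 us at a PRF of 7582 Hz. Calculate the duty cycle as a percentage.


DC = 6.4e-6 * 7582 * 100 = 4.85%

4.85%


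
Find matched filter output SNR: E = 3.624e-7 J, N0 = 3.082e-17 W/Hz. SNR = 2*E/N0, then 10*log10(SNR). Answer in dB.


SNR_lin = 2 * 3.624e-7 / 3.082e-17 = 2.352e10
SNR_dB = 10*log10(2.352e10) = 103.7 dB

103.7 dB


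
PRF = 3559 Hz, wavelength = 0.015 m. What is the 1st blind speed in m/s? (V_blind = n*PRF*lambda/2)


V_blind = 1 * 3559 * 0.015 / 2 = 26.7 m/s

26.7 m/s


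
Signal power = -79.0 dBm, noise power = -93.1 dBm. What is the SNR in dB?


SNR = -79.0 - (-93.1) = 14.1 dB

14.1 dB


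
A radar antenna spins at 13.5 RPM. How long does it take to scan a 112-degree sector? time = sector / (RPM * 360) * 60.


t = 112 / (13.5 * 360) * 60 = 1.38 s

1.38 s


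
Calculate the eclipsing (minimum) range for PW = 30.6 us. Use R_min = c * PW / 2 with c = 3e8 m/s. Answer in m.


R_min = 3e8 * 30.6e-6 / 2 = 4590.0 m

4590.0 m


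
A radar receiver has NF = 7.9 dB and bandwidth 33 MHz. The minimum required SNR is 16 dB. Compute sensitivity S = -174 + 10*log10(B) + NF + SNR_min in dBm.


10*log10(33000000.0) = 75.19
S = -174 + 75.19 + 7.9 + 16 = -74.9 dBm

-74.9 dBm


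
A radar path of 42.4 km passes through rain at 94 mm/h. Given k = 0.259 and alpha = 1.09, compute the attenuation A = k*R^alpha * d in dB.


gamma = 0.259 * 94^1.09 = 36.644527 dB/km
A = 36.644527 * 42.4 = 1553.73 dB

1553.73 dB


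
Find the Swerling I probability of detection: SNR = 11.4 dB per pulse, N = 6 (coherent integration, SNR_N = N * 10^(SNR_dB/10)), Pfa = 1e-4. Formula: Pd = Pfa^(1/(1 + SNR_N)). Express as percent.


SNR_lin = 10^(11.4/10) = 13.80384
SNR_N = 6 * 13.80384 = 82.82304
1/(1 + SNR_N) = 1/83.82304 = 0.0119299
Pd = (1e-4)^0.0119299 = 0.89594
Pd = 89.6%

89.6%


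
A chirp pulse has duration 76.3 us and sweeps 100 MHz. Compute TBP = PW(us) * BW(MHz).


TBP = 76.3 * 100 = 7630.0

7630.0


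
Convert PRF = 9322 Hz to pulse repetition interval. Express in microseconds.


PRI = 1/9322 = 0.0001072731 s = 107.3 us

107.3 us


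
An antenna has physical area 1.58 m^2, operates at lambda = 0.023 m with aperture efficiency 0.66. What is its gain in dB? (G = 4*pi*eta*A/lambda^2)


G_linear = 4*pi*0.66*1.58/0.023^2 = 24771.67
G_dB = 10*log10(24771.67) = 43.9 dB

43.9 dB


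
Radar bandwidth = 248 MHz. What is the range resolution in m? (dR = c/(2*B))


dR = 3e8 / (2 * 248000000.0) = 0.6 m

0.6 m


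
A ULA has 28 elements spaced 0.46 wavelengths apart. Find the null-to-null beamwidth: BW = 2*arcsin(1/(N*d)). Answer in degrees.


1/(N*d) = 1/(28*0.46) = 0.07764
BW = 2*arcsin(0.07764) = 8.9 degrees

8.9 degrees


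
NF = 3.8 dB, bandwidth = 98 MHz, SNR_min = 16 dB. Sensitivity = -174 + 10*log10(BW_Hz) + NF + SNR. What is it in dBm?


10*log10(98000000.0) = 79.91
S = -174 + 79.91 + 3.8 + 16 = -74.3 dBm

-74.3 dBm


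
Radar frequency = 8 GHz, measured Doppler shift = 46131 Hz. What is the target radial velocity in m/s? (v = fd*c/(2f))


v = 46131 * 3e8 / (2 * 8000000000.0) = 865.0 m/s

865.0 m/s


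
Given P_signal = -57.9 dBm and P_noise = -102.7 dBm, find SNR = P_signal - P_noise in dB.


SNR = -57.9 - (-102.7) = 44.8 dB

44.8 dB


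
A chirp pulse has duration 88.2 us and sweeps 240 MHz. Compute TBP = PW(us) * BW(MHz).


TBP = 88.2 * 240 = 21168.0

21168.0


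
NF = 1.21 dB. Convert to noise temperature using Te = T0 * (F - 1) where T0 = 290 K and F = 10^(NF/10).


NF_lin = 10^(1.21/10) = 1.321296
Te = 290 * (1.321296 - 1) = 93.2 K

93.2 K


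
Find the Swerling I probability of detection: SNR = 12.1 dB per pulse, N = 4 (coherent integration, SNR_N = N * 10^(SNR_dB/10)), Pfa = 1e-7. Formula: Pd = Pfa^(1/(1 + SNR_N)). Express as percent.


SNR_lin = 10^(12.1/10) = 16.2181
SNR_N = 4 * 16.2181 = 64.8724
1/(1 + SNR_N) = 1/65.8724 = 0.0151809
Pd = (1e-7)^0.0151809 = 0.78295
Pd = 78.3%

78.3%


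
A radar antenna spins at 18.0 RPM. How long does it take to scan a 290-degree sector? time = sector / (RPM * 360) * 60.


t = 290 / (18.0 * 360) * 60 = 2.69 s

2.69 s


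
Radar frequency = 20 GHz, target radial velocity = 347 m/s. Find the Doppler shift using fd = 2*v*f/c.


fd = 2 * 347 * 20000000000.0 / 3e8 = 46266.7 Hz

46266.7 Hz


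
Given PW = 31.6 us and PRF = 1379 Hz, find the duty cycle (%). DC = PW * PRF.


DC = 31.6e-6 * 1379 * 100 = 4.36%

4.36%


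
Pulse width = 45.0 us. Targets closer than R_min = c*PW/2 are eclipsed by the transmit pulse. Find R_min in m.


R_min = 3e8 * 45.0e-6 / 2 = 6750.0 m

6750.0 m


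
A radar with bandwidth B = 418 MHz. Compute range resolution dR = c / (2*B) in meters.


dR = 3e8 / (2 * 418000000.0) = 0.36 m

0.36 m


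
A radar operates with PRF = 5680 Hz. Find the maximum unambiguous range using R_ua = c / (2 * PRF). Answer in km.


R_ua = 3e8 / (2 * 5680) = 26408.5 m = 26.4 km

26.4 km


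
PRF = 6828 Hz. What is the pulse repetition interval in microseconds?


PRI = 1/6828 = 0.0001464558 s = 146.5 us

146.5 us


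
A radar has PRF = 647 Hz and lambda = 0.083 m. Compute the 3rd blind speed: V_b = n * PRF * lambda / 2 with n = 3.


V_blind = 3 * 647 * 0.083 / 2 = 80.6 m/s

80.6 m/s


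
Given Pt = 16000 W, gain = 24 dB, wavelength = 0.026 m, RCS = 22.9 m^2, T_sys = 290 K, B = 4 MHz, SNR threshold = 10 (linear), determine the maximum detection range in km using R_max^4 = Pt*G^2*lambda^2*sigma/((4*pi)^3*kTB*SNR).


G_lin = 10^(24/10) = 251.188643
R^4 = 16000 * 251.188643^2 * 0.026^2 * 22.9 / ((4*pi)^3 * 1.38e-23 * 290 * 4000000.0 * 10)
R^4 = 4.91966e16 m^4
R_max = (4.91966e16)^(1/4) = 14893.1 m = 14.9 km

14.9 km


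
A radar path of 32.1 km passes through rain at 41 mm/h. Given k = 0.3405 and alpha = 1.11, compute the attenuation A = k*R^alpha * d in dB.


gamma = 0.3405 * 41^1.11 = 21.004251 dB/km
A = 21.004251 * 32.1 = 674.24 dB

674.24 dB


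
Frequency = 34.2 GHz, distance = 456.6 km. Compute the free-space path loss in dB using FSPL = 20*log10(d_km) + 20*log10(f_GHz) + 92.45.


20*log10(456.6) = 53.19
20*log10(34.2) = 30.68
FSPL = 176.3 dB

176.3 dB


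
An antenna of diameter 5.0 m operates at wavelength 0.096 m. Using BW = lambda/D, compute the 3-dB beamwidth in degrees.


BW_rad = 0.096 / 5.0 = 0.0192
BW_deg = 1.1 degrees

1.1 degrees


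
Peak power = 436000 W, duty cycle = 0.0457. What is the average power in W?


P_avg = 436000 * 0.0457 = 19925.2 W

19925.2 W


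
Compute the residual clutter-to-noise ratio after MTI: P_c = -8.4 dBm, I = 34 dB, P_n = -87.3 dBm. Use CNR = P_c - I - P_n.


CNR = -8.4 - 34 - (-87.3) = 44.9 dB

44.9 dB


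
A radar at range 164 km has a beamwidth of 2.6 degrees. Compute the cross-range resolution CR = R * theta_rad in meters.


BW_rad = 0.045378561
CR = 164000 * 0.045378561 = 7442.1 m

7442.1 m


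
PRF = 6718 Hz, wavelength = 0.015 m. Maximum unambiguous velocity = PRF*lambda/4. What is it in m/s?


V_ua = 6718 * 0.015 / 4 = 25.2 m/s

25.2 m/s


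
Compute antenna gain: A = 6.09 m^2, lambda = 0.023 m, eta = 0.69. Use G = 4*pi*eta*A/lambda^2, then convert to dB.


G_linear = 4*pi*0.69*6.09/0.023^2 = 99820.69
G_dB = 10*log10(99820.69) = 50.0 dB

50.0 dB


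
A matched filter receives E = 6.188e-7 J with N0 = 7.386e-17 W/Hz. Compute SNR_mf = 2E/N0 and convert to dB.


SNR_lin = 2 * 6.188e-7 / 7.386e-17 = 1.676e10
SNR_dB = 10*log10(1.676e10) = 102.2 dB

102.2 dB


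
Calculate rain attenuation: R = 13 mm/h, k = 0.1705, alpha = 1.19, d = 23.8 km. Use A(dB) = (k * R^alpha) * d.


gamma = 0.1705 * 13^1.19 = 3.608419 dB/km
A = 3.608419 * 23.8 = 85.88 dB

85.88 dB


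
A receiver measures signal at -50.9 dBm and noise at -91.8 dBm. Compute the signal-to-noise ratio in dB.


SNR = -50.9 - (-91.8) = 40.9 dB

40.9 dB


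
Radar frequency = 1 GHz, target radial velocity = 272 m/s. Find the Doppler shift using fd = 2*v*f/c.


fd = 2 * 272 * 1000000000.0 / 3e8 = 1813.3 Hz

1813.3 Hz


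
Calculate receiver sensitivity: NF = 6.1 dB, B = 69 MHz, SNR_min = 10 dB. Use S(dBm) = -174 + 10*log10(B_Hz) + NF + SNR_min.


10*log10(69000000.0) = 78.39
S = -174 + 78.39 + 6.1 + 10 = -79.5 dBm

-79.5 dBm


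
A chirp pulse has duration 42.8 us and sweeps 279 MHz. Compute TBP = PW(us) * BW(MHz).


TBP = 42.8 * 279 = 11941.2

11941.2


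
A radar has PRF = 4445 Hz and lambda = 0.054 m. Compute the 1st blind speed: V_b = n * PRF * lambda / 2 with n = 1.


V_blind = 1 * 4445 * 0.054 / 2 = 120.0 m/s

120.0 m/s


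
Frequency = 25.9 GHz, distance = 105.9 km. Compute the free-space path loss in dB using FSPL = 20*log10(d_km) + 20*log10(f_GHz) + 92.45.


20*log10(105.9) = 40.5
20*log10(25.9) = 28.27
FSPL = 161.2 dB

161.2 dB


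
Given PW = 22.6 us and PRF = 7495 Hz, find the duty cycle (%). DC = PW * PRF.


DC = 22.6e-6 * 7495 * 100 = 16.94%

16.94%


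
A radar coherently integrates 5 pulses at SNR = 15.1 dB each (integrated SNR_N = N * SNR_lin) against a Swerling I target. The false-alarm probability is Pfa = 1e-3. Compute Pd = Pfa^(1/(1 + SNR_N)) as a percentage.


SNR_lin = 10^(15.1/10) = 32.35937
SNR_N = 5 * 32.35937 = 161.79685
1/(1 + SNR_N) = 1/162.79685 = 0.0061426
Pd = (1e-3)^0.0061426 = 0.95846
Pd = 95.8%

95.8%


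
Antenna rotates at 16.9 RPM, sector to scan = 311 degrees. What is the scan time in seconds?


t = 311 / (16.9 * 360) * 60 = 3.07 s

3.07 s


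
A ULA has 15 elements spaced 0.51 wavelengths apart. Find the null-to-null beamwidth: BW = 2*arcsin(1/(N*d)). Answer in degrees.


1/(N*d) = 1/(15*0.51) = 0.130719
BW = 2*arcsin(0.130719) = 15.0 degrees

15.0 degrees


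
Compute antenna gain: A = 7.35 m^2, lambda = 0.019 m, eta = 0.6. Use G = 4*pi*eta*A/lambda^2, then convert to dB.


G_linear = 4*pi*0.6*7.35/0.019^2 = 153511.62
G_dB = 10*log10(153511.62) = 51.9 dB

51.9 dB


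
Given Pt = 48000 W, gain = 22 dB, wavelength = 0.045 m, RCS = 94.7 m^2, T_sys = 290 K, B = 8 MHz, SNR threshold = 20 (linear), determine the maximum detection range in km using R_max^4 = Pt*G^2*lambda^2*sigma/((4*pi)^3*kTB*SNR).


G_lin = 10^(22/10) = 158.489319
R^4 = 48000 * 158.489319^2 * 0.045^2 * 94.7 / ((4*pi)^3 * 1.38e-23 * 290 * 8000000.0 * 20)
R^4 = 1.81966e17 m^4
R_max = (1.81966e17)^(1/4) = 20653.7 m = 20.7 km

20.7 km


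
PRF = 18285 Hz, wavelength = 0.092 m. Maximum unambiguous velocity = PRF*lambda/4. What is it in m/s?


V_ua = 18285 * 0.092 / 4 = 420.6 m/s

420.6 m/s


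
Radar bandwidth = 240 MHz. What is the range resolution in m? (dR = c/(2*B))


dR = 3e8 / (2 * 240000000.0) = 0.63 m

0.63 m


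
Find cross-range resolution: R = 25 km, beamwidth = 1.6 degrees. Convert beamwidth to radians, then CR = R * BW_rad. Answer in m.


BW_rad = 0.027925268
CR = 25000 * 0.027925268 = 698.1 m

698.1 m


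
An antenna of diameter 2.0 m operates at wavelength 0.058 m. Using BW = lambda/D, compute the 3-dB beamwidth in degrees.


BW_rad = 0.058 / 2.0 = 0.029
BW_deg = 1.66 degrees

1.66 degrees


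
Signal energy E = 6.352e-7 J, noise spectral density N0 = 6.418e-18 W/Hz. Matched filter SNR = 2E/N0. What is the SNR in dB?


SNR_lin = 2 * 6.352e-7 / 6.418e-18 = 1.979e11
SNR_dB = 10*log10(1.979e11) = 113.0 dB

113.0 dB


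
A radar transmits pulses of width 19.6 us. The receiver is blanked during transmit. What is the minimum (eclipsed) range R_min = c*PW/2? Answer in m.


R_min = 3e8 * 19.6e-6 / 2 = 2940.0 m

2940.0 m


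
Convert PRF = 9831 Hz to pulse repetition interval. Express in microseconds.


PRI = 1/9831 = 0.0001017191 s = 101.7 us

101.7 us


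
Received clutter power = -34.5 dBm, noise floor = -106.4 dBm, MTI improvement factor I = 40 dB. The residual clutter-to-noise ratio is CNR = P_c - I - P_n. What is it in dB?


CNR = -34.5 - 40 - (-106.4) = 31.9 dB

31.9 dB


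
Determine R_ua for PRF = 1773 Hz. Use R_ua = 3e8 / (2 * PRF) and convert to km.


R_ua = 3e8 / (2 * 1773) = 84602.4 m = 84.6 km

84.6 km


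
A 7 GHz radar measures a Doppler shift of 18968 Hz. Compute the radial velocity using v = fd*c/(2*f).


v = 18968 * 3e8 / (2 * 7000000000.0) = 406.5 m/s

406.5 m/s


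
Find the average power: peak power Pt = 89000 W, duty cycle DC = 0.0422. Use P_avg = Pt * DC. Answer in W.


P_avg = 89000 * 0.0422 = 3755.8 W

3755.8 W


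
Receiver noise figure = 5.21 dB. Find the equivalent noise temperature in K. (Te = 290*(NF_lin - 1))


NF_lin = 10^(5.21/10) = 3.318945
Te = 290 * (3.318945 - 1) = 672.5 K

672.5 K


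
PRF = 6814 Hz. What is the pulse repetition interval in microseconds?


PRI = 1/6814 = 0.0001467567 s = 146.8 us

146.8 us


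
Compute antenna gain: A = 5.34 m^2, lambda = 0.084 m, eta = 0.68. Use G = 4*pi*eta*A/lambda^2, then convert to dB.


G_linear = 4*pi*0.68*5.34/0.084^2 = 6466.98
G_dB = 10*log10(6466.98) = 38.1 dB

38.1 dB


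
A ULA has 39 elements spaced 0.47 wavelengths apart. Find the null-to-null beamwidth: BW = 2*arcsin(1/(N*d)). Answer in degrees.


1/(N*d) = 1/(39*0.47) = 0.054555
BW = 2*arcsin(0.054555) = 6.3 degrees

6.3 degrees


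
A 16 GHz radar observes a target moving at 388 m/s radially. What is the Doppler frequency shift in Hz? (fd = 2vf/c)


fd = 2 * 388 * 16000000000.0 / 3e8 = 41386.7 Hz

41386.7 Hz


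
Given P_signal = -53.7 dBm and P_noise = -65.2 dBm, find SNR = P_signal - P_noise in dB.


SNR = -53.7 - (-65.2) = 11.5 dB

11.5 dB


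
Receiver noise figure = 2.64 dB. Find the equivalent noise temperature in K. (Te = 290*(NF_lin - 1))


NF_lin = 10^(2.64/10) = 1.836538
Te = 290 * (1.836538 - 1) = 242.6 K

242.6 K


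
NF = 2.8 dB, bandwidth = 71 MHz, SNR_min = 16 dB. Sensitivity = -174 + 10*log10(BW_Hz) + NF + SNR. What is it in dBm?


10*log10(71000000.0) = 78.51
S = -174 + 78.51 + 2.8 + 16 = -76.7 dBm

-76.7 dBm


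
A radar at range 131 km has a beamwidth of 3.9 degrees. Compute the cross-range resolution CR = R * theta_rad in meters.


BW_rad = 0.068067841
CR = 131000 * 0.068067841 = 8916.9 m

8916.9 m


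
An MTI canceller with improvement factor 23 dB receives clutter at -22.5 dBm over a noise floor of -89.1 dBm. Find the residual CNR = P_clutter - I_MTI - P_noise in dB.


CNR = -22.5 - 23 - (-89.1) = 43.6 dB

43.6 dB


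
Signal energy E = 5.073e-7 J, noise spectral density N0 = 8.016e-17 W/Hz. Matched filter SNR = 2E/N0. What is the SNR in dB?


SNR_lin = 2 * 5.073e-7 / 8.016e-17 = 1.266e10
SNR_dB = 10*log10(1.266e10) = 101.0 dB

101.0 dB


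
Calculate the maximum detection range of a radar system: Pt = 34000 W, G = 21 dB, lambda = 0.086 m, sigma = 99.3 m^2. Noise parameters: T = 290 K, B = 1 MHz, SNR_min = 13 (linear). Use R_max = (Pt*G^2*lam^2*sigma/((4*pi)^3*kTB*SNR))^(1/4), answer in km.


G_lin = 10^(21/10) = 125.892541
R^4 = 34000 * 125.892541^2 * 0.086^2 * 99.3 / ((4*pi)^3 * 1.38e-23 * 290 * 1000000.0 * 13)
R^4 = 3.83332e18 m^4
R_max = (3.83332e18)^(1/4) = 44248.0 m = 44.2 km

44.2 km


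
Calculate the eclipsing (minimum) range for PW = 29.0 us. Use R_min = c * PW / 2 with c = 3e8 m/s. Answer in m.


R_min = 3e8 * 29.0e-6 / 2 = 4350.0 m

4350.0 m


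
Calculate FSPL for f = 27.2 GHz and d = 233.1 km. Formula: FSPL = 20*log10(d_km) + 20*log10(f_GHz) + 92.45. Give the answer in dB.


20*log10(233.1) = 47.35
20*log10(27.2) = 28.69
FSPL = 168.5 dB

168.5 dB


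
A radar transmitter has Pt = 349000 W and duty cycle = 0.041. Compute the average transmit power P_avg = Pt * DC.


P_avg = 349000 * 0.041 = 14309.0 W

14309.0 W


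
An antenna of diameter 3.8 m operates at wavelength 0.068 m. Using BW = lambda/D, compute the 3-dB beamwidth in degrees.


BW_rad = 0.068 / 3.8 = 0.017895
BW_deg = 1.03 degrees

1.03 degrees


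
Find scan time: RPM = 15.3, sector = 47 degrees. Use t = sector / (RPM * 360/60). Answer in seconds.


t = 47 / (15.3 * 360) * 60 = 0.51 s

0.51 s


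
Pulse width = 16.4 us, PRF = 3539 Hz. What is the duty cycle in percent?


DC = 16.4e-6 * 3539 * 100 = 5.8%

5.8%


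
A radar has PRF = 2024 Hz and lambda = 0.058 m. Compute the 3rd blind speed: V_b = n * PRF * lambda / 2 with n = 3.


V_blind = 3 * 2024 * 0.058 / 2 = 176.1 m/s

176.1 m/s


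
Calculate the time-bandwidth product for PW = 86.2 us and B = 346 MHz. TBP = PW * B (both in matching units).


TBP = 86.2 * 346 = 29825.2

29825.2


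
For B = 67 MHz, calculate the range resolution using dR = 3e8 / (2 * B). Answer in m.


dR = 3e8 / (2 * 67000000.0) = 2.24 m

2.24 m


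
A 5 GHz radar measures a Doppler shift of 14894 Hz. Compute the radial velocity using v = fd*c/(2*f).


v = 14894 * 3e8 / (2 * 5000000000.0) = 446.8 m/s

446.8 m/s


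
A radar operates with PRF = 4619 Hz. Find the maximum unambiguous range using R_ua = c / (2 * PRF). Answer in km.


R_ua = 3e8 / (2 * 4619) = 32474.6 m = 32.5 km

32.5 km


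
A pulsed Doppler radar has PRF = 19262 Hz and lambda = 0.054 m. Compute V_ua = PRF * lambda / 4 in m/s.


V_ua = 19262 * 0.054 / 4 = 260.0 m/s

260.0 m/s


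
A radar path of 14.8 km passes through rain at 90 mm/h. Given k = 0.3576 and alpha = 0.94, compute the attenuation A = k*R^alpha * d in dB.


gamma = 0.3576 * 90^0.94 = 24.568886 dB/km
A = 24.568886 * 14.8 = 363.62 dB

363.62 dB


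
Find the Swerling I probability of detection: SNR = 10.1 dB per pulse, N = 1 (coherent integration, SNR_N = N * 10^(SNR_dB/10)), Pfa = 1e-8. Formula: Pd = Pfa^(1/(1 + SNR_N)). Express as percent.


SNR_lin = 10^(10.1/10) = 10.23293
SNR_N = 1 * 10.23293 = 10.23293
1/(1 + SNR_N) = 1/11.23293 = 0.089024
Pd = (1e-8)^0.089024 = 0.194
Pd = 19.4%

19.4%


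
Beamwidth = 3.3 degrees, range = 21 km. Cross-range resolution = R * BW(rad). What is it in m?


BW_rad = 0.057595865
CR = 21000 * 0.057595865 = 1209.5 m

1209.5 m


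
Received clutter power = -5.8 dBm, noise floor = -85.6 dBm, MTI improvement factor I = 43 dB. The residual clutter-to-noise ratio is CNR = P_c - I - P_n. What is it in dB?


CNR = -5.8 - 43 - (-85.6) = 36.8 dB

36.8 dB


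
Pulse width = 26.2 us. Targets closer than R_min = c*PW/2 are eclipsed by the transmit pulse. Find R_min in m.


R_min = 3e8 * 26.2e-6 / 2 = 3930.0 m

3930.0 m


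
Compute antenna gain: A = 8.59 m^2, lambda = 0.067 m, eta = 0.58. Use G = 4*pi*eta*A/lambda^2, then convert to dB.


G_linear = 4*pi*0.58*8.59/0.067^2 = 13947.02
G_dB = 10*log10(13947.02) = 41.4 dB

41.4 dB


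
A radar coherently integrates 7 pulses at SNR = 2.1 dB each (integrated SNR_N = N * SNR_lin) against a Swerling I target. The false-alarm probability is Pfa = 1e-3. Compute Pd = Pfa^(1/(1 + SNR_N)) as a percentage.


SNR_lin = 10^(2.1/10) = 1.62181
SNR_N = 7 * 1.62181 = 11.35267
1/(1 + SNR_N) = 1/12.35267 = 0.0809542
Pd = (1e-3)^0.0809542 = 0.57166
Pd = 57.2%

57.2%


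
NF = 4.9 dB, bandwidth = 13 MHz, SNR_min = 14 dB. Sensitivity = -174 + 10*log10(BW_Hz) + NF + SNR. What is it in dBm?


10*log10(13000000.0) = 71.14
S = -174 + 71.14 + 4.9 + 14 = -84.0 dBm

-84.0 dBm


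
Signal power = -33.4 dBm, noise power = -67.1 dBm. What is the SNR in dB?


SNR = -33.4 - (-67.1) = 33.7 dB

33.7 dB


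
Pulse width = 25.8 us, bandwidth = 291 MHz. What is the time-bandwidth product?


TBP = 25.8 * 291 = 7507.8

7507.8


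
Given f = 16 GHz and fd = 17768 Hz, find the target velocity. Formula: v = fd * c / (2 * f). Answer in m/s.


v = 17768 * 3e8 / (2 * 16000000000.0) = 166.6 m/s

166.6 m/s


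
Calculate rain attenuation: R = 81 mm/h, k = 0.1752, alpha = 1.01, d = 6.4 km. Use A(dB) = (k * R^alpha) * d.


gamma = 0.1752 * 81^1.01 = 14.82873 dB/km
A = 14.82873 * 6.4 = 94.9 dB

94.9 dB


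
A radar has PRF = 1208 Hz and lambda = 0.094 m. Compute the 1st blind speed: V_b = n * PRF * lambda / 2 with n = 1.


V_blind = 1 * 1208 * 0.094 / 2 = 56.8 m/s

56.8 m/s


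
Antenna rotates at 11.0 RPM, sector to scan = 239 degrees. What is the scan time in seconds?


t = 239 / (11.0 * 360) * 60 = 3.62 s

3.62 s


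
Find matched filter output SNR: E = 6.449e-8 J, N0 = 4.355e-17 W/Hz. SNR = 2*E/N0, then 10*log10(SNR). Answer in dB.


SNR_lin = 2 * 6.449e-8 / 4.355e-17 = 2.962e9
SNR_dB = 10*log10(2.962e9) = 94.7 dB

94.7 dB


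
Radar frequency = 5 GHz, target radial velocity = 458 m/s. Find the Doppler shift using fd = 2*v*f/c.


fd = 2 * 458 * 5000000000.0 / 3e8 = 15266.7 Hz

15266.7 Hz


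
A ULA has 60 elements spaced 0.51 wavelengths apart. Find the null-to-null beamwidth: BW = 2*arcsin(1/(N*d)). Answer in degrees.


1/(N*d) = 1/(60*0.51) = 0.03268
BW = 2*arcsin(0.03268) = 3.7 degrees

3.7 degrees


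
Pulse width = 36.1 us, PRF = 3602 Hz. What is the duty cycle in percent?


DC = 36.1e-6 * 3602 * 100 = 13.0%

13.0%


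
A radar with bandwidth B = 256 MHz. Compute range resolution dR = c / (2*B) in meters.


dR = 3e8 / (2 * 256000000.0) = 0.59 m

0.59 m


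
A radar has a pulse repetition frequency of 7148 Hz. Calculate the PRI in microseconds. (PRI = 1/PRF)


PRI = 1/7148 = 0.0001398993 s = 139.9 us

139.9 us


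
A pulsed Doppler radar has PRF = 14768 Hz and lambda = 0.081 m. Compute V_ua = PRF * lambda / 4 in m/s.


V_ua = 14768 * 0.081 / 4 = 299.1 m/s

299.1 m/s


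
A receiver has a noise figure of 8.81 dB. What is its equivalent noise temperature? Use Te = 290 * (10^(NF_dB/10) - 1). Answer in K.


NF_lin = 10^(8.81/10) = 7.603263
Te = 290 * (7.603263 - 1) = 1914.9 K

1914.9 K


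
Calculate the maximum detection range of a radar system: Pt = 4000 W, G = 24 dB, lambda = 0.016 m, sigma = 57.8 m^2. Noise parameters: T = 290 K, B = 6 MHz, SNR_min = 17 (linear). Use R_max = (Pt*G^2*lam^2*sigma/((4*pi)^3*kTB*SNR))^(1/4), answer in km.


G_lin = 10^(24/10) = 251.188643
R^4 = 4000 * 251.188643^2 * 0.016^2 * 57.8 / ((4*pi)^3 * 1.38e-23 * 290 * 6000000.0 * 17)
R^4 = 4.61021e15 m^4
R_max = (4.61021e15)^(1/4) = 8240.1 m = 8.2 km

8.2 km


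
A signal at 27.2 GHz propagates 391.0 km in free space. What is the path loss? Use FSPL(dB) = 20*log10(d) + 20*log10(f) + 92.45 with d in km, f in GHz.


20*log10(391.0) = 51.84
20*log10(27.2) = 28.69
FSPL = 173.0 dB

173.0 dB


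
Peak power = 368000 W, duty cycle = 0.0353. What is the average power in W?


P_avg = 368000 * 0.0353 = 12990.4 W

12990.4 W


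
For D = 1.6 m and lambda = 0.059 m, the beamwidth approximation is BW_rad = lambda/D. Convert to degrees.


BW_rad = 0.059 / 1.6 = 0.036875
BW_deg = 2.11 degrees

2.11 degrees


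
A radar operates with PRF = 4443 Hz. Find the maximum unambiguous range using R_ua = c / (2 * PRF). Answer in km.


R_ua = 3e8 / (2 * 4443) = 33761.0 m = 33.8 km

33.8 km


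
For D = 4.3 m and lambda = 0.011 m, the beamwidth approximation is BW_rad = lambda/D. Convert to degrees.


BW_rad = 0.011 / 4.3 = 0.002558
BW_deg = 0.15 degrees

0.15 degrees


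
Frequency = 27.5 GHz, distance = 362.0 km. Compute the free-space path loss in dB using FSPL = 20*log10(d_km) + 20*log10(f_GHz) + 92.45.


20*log10(362.0) = 51.17
20*log10(27.5) = 28.79
FSPL = 172.4 dB

172.4 dB


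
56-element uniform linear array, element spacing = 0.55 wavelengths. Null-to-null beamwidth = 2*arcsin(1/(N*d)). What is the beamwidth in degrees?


1/(N*d) = 1/(56*0.55) = 0.032468
BW = 2*arcsin(0.032468) = 3.7 degrees

3.7 degrees


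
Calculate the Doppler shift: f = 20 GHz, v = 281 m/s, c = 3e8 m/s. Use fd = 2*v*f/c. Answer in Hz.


fd = 2 * 281 * 20000000000.0 / 3e8 = 37466.7 Hz

37466.7 Hz


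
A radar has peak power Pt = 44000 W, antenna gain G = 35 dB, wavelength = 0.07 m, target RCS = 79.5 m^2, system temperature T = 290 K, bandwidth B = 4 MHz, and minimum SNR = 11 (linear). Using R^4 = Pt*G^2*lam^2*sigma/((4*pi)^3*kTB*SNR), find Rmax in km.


G_lin = 10^(35/10) = 3162.27766
R^4 = 44000 * 3162.27766^2 * 0.07^2 * 79.5 / ((4*pi)^3 * 1.38e-23 * 290 * 4000000.0 * 11)
R^4 = 4.9052e20 m^4
R_max = (4.9052e20)^(1/4) = 148821.0 m = 148.8 km

148.8 km


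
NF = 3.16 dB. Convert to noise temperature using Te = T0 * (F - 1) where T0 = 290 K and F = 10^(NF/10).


NF_lin = 10^(3.16/10) = 2.070141
Te = 290 * (2.070141 - 1) = 310.3 K

310.3 K


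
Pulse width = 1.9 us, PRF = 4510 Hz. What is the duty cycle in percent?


DC = 1.9e-6 * 4510 * 100 = 0.86%

0.86%


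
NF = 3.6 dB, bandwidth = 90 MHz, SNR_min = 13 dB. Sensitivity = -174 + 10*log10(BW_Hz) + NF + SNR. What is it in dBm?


10*log10(90000000.0) = 79.54
S = -174 + 79.54 + 3.6 + 13 = -77.9 dBm

-77.9 dBm


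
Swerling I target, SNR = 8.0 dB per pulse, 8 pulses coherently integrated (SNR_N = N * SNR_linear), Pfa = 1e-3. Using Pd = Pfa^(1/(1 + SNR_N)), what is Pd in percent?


SNR_lin = 10^(8.0/10) = 6.30957
SNR_N = 8 * 6.30957 = 50.47656
1/(1 + SNR_N) = 1/51.47656 = 0.0194263
Pd = (1e-3)^0.0194263 = 0.87442
Pd = 87.4%

87.4%


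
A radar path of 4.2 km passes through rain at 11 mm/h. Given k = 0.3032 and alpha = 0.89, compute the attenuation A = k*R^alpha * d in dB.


gamma = 0.3032 * 11^0.89 = 2.561938 dB/km
A = 2.561938 * 4.2 = 10.76 dB

10.76 dB


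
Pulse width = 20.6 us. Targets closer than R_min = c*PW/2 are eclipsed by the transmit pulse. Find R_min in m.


R_min = 3e8 * 20.6e-6 / 2 = 3090.0 m

3090.0 m
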